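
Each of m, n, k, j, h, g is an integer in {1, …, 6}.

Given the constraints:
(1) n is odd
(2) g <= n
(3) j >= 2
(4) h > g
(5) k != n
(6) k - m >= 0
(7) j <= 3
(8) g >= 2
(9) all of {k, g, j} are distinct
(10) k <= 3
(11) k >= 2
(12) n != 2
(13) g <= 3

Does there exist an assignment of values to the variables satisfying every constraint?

Unsatisfiable

Constraints 3, 7, 8, 10, 11, and 13 confine each of k, g, j to the 2 values {2, 3}.
Constraint 9 requires all 3 of them to be distinct, but only 2 values are available — impossible by the pigeonhole principle.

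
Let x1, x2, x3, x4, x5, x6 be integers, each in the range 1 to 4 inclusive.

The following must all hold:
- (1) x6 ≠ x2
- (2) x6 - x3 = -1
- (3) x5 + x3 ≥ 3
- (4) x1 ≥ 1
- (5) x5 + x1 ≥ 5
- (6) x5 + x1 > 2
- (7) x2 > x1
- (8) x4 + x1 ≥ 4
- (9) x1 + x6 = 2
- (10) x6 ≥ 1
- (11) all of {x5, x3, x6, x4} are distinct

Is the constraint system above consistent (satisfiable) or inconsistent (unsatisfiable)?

The assignment x1 = 1, x2 = 2, x3 = 2, x4 = 3, x5 = 4, x6 = 1 works:
  constraint 2 holds since x6 - x3 = -1.
  constraint 3 holds since x5 + x3 = 6.
  constraint 5 holds since x5 + x1 = 5.
The rest check out directly.

Satisfiable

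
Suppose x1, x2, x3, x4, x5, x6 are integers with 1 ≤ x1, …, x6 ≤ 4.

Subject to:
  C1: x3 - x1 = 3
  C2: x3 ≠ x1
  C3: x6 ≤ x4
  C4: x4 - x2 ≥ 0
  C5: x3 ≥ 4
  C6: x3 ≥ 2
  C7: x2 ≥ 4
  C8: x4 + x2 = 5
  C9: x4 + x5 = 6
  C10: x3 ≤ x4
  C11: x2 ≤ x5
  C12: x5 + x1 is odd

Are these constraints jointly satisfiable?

Unsatisfiable

From constraints 5 and 10: x4 ≥ x3 ≥ 4. From constraints 7 and 11: x5 ≥ x2 ≥ 4. Hence x4 + x5 ≥ 8. But constraint 9 requires x4 + x5 = 6, and 6 < 8. Contradiction.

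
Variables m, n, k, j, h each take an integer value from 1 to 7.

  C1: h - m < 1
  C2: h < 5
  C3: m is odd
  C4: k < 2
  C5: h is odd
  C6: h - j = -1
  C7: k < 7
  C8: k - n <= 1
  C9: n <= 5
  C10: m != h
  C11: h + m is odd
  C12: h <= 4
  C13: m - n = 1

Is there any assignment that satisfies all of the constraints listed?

Unsatisfiable

Constraint 5 makes h odd and constraint 3 makes m odd, so h + m must be even. Constraint 11 says h + m is odd — contradiction.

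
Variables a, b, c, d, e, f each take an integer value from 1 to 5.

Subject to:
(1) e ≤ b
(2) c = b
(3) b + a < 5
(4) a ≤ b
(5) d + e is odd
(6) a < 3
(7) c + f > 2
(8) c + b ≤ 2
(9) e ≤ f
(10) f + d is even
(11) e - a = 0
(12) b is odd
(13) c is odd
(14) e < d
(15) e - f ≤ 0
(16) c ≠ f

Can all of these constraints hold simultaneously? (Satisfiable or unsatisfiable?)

Setting (a, b, c, d, e, f) = (1, 1, 1, 4, 1, 4) satisfies everything: constraint 3: b + a = 2; constraint 7: c + f = 5; constraint 8: c + b = 2, and the others follow.

Satisfiable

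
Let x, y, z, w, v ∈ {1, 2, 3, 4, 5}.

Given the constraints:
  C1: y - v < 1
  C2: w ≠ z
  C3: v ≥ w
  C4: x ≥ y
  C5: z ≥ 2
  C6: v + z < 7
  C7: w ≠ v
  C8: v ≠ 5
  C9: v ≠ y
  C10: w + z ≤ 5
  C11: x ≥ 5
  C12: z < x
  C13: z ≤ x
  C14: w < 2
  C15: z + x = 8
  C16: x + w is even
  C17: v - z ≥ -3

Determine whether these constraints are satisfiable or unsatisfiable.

Take x = 5, y = 2, z = 3, w = 1, v = 3. Then constraint 1: y - v = -1; constraint 6: v + z = 6; constraint 10: w + z = 4, and every other listed constraint is also met.

Satisfiable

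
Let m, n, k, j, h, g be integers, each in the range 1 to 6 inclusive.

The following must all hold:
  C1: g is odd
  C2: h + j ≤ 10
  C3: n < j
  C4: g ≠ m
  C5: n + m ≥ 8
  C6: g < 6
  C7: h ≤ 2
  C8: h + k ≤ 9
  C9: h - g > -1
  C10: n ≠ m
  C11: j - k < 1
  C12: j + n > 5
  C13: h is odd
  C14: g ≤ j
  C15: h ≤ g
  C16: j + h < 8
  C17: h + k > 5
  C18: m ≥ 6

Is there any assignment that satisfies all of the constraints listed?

Satisfiable

One satisfying assignment is m = 6, n = 2, k = 6, j = 6, h = 1, g = 1.
For the less obvious constraints — constraint 2: h + j = 7; constraint 5: n + m = 8 — and the others hold by inspection.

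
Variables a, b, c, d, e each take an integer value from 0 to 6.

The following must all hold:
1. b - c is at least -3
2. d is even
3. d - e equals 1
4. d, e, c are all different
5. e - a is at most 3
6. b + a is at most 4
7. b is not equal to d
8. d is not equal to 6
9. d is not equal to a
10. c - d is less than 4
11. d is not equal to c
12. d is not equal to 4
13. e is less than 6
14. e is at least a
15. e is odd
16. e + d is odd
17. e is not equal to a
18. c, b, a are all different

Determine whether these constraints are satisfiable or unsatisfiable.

Satisfiable

One satisfying assignment is a = 0, b = 3, c = 5, d = 2, e = 1.
For the less obvious constraints — constraint 1: b - c = -2; constraint 3: d - e = 1; constraint 5: e - a = 1 — and the others hold by inspection.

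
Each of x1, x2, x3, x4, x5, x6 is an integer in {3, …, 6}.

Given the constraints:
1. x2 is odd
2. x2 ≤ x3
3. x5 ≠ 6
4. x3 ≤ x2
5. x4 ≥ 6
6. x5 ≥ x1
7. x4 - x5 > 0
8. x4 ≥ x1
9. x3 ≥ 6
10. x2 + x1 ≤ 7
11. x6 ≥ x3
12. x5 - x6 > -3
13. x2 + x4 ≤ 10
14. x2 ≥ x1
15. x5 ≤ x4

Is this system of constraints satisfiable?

Unsatisfiable

From constraints 4 and 9: x2 ≥ x3 ≥ 6. From constraint 5: x4 ≥ 6. Hence x2 + x4 ≥ 12. But constraint 13 requires x2 + x4 ≤ 10, and 10 < 12. Contradiction.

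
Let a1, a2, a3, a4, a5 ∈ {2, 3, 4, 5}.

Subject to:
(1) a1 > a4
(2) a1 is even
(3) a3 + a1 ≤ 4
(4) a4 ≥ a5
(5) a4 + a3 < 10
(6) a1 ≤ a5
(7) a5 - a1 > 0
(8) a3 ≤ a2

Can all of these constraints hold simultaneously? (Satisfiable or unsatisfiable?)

Unsatisfiable

Constraints 1, 4, and 7 give a4 < a1, a1 < a5, a5 ≤ a4. Chaining: a4 < a1 < a5 ≤ a4, which forces a4 < a4 — impossible.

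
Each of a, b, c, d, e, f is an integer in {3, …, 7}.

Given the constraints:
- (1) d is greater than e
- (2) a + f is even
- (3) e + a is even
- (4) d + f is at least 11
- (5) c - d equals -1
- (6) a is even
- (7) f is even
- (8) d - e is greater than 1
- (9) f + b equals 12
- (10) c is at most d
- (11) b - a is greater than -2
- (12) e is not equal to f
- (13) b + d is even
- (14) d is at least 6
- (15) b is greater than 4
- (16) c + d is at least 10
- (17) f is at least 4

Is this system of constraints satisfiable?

Satisfiable

The assignment a = 6, b = 6, c = 5, d = 6, e = 4, f = 6 works:
  constraint 4 holds since d + f = 12.
  constraint 5 holds since c - d = -1.
  constraint 8 holds since d - e = 2.
The rest check out directly.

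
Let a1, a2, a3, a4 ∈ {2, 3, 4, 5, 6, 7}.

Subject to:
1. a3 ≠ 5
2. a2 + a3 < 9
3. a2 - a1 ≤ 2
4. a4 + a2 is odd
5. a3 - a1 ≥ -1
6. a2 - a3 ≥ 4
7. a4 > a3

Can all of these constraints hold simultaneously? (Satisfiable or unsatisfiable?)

Unsatisfiable

Constraints 3, 5, and 6 give a2 − a3 ≥ 4, a3 − a1 ≥ -1, a1 − a2 ≥ -2.
Adding all 3 inequalities: the left sides telescope to 0, and the right sides sum to 4 + (-1) + (-2) = 1. So 0 ≥ 1, which is false.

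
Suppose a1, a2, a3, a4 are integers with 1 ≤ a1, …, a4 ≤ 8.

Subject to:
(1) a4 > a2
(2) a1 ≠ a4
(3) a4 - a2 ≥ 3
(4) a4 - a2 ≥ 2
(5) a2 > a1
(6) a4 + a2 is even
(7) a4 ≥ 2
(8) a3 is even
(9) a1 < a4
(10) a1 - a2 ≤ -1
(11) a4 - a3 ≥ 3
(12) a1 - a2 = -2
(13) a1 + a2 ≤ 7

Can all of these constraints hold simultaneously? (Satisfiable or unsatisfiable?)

Setting (a1, a2, a3, a4) = (2, 4, 4, 8) satisfies everything: constraint 3: a4 - a2 = 4; constraint 4: a4 - a2 = 4; constraint 10: a1 - a2 = -2, and the others follow.

Satisfiable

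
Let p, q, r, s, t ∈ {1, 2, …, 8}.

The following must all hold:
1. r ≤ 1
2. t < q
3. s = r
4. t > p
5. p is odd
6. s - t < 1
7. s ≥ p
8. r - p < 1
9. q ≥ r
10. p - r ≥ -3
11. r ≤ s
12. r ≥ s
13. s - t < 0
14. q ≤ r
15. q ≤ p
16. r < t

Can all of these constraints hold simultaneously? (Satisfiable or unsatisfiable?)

Constraints 2, 7, 12, 15, and 16 give q ≤ p, p ≤ s, s ≤ r, r < t, t < q. Chaining: q ≤ p ≤ s ≤ r < t < q, which forces q < q — impossible.

Unsatisfiable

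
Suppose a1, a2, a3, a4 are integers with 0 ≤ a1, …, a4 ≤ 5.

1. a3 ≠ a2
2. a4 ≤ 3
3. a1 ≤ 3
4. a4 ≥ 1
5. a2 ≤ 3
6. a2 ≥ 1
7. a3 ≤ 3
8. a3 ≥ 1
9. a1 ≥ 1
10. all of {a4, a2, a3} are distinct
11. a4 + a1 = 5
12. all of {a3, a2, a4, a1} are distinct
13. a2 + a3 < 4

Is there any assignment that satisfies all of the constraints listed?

Unsatisfiable

Constraints 2, 3, 4, 5, 6, 7, 8, and 9 confine each of a3, a2, a4, a1 to the 3 values {1, …, 3}.
Constraint 12 requires all 4 of them to be distinct, but only 3 values are available — impossible by the pigeonhole principle.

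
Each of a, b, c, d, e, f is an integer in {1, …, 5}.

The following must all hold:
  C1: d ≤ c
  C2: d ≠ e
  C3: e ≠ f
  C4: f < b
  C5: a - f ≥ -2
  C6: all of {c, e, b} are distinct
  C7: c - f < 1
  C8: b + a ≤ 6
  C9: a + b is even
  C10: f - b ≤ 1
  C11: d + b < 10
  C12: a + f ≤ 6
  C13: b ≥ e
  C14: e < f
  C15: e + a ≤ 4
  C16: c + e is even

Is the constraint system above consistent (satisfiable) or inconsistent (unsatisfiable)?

The assignment a = 1, b = 5, c = 3, d = 2, e = 1, f = 3 works:
  constraint 5 holds since a - f = -2.
  constraint 7 holds since c - f = 0.
  constraint 8 holds since b + a = 6.
The rest check out directly.

Satisfiable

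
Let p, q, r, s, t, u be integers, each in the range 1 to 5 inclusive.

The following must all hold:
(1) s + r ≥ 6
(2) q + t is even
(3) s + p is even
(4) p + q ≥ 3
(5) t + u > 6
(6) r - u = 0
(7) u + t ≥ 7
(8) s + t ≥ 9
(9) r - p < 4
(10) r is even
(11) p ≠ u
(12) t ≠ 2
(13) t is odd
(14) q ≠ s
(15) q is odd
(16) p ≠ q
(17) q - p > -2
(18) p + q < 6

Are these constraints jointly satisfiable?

The assignment p = 2, q = 1, r = 4, s = 4, t = 5, u = 4 works:
  constraint 1 holds since s + r = 8.
  constraint 4 holds since p + q = 3.
The rest check out directly.

Satisfiable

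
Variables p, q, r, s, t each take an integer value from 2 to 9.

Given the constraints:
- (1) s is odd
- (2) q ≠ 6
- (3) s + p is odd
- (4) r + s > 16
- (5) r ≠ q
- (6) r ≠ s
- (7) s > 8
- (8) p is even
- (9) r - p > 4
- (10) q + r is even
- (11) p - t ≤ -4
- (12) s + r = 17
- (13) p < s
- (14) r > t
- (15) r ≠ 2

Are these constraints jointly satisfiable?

Satisfiable

Take p = 2, q = 2, r = 8, s = 9, t = 7. Then constraint 4: r + s = 17; constraint 9: r - p = 6, and every other listed constraint is also met.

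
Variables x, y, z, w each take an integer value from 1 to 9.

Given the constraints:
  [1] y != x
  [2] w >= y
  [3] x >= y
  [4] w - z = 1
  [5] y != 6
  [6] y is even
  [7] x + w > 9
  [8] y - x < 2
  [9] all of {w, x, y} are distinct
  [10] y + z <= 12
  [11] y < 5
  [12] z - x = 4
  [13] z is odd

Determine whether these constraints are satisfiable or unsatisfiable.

Setting (x, y, z, w) = (3, 2, 7, 8) satisfies everything: constraint 4: w - z = 1; constraint 7: x + w = 11, and the others follow.

Satisfiable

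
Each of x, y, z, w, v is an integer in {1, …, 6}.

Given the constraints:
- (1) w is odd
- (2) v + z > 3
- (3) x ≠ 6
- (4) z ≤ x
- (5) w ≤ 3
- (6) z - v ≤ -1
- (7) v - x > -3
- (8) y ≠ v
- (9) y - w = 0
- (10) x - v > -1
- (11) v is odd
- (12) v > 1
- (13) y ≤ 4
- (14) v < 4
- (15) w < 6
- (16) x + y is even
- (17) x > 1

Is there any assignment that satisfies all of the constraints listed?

One satisfying assignment is x = 3, y = 1, z = 1, w = 1, v = 3.
For the less obvious constraints — constraint 2: v + z = 4; constraint 6: z - v = -2 — and the others hold by inspection.

Satisfiable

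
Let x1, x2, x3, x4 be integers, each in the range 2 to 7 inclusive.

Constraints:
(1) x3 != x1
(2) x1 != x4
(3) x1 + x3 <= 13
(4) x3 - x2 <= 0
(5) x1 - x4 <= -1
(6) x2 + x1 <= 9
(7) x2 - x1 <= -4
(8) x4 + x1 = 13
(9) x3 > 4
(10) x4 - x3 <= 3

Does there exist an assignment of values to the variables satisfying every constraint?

Constraints 4, 5, 7, and 10 give x4 − x1 ≥ 1, x1 − x2 ≥ 4, x2 − x3 ≥ 0, x3 − x4 ≥ -3.
Adding all 4 inequalities: the left sides telescope to 0, and the right sides sum to 1 + 4 + 0 + (-3) = 2. So 0 ≥ 2, which is false.

Unsatisfiable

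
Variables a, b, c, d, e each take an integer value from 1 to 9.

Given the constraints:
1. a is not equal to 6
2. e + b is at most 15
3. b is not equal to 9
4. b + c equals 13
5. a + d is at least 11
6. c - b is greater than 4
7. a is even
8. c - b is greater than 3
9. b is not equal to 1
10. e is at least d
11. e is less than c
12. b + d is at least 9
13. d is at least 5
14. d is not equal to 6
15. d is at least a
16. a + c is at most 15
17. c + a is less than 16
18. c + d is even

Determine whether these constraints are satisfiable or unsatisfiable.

Try a = 4, b = 4, c = 9, d = 7, e = 8.
Check constraint 2: e + b = 12; constraint 4: b + c = 13. The remaining constraints are straightforward to verify.

Satisfiable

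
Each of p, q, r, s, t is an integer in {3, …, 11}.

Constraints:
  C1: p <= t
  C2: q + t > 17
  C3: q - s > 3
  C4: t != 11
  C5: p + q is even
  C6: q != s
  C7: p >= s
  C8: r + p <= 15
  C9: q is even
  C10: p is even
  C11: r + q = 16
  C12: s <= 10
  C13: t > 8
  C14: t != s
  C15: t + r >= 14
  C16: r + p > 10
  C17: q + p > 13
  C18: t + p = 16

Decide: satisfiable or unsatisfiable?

One satisfying assignment is p = 6, q = 10, r = 6, s = 5, t = 10.
For the less obvious constraints — constraint 2: q + t = 20; constraint 3: q - s = 5 — and the others hold by inspection.

Satisfiable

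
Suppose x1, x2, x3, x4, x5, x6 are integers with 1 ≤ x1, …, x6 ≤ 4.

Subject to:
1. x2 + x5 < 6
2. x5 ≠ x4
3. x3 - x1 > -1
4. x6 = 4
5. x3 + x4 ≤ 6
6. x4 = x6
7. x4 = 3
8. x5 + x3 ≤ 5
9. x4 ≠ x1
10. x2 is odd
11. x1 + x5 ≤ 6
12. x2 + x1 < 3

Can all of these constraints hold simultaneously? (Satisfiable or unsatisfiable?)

Unsatisfiable

Constraint 7 fixes x4 = 3 and constraint 4 fixes x6 = 4, but constraint 6 requires x4 = x6. Since 3 ≠ 4, contradiction.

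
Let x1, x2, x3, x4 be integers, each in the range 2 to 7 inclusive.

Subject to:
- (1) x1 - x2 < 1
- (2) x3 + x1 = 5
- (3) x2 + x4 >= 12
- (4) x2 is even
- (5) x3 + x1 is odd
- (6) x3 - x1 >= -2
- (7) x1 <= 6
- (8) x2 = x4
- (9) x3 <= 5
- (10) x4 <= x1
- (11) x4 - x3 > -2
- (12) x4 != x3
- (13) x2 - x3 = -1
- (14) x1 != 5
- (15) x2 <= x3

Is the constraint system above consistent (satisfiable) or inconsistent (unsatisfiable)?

From constraints 9 and 15: x2 ≤ x3 ≤ 5. From constraints 7 and 10: x4 ≤ x1 ≤ 6. Hence x2 + x4 ≤ 11. But constraint 3 requires x2 + x4 ≥ 12, and 12 > 11. Contradiction.

Unsatisfiable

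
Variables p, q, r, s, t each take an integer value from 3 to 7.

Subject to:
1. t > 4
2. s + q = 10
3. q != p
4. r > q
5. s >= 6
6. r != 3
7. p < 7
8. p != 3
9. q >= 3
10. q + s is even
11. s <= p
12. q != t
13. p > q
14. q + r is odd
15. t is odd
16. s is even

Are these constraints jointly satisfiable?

The assignment p = 6, q = 4, r = 7, s = 6, t = 7 works:
  constraint 2 holds since s + q = 10.
  constraint 10 holds since q + s = 10 is even.
  constraint 14 holds since q + r = 11 is odd.
The rest check out directly.

Satisfiable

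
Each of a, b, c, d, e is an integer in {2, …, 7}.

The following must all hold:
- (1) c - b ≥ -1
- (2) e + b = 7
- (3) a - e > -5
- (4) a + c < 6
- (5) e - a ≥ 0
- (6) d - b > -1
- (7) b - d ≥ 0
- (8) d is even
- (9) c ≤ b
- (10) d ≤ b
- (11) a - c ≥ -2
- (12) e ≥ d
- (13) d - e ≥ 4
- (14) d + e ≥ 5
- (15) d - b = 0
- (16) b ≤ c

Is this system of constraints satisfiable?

Unsatisfiable

Constraints 1, 5, 7, 11, and 13 give b − d ≥ 0, d − e ≥ 4, e − a ≥ 0, a − c ≥ -2, c − b ≥ -1.
Adding all 5 inequalities: the left sides telescope to 0, and the right sides sum to 0 + 4 + 0 + (-2) + (-1) = 1. So 0 ≥ 1, which is false.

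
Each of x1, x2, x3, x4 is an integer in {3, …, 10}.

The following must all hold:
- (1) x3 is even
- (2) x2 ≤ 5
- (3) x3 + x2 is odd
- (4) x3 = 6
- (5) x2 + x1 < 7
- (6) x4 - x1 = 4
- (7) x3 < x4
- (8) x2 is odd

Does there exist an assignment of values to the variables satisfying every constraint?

Satisfiable

One satisfying assignment is x1 = 3, x2 = 3, x3 = 6, x4 = 7.
For the less obvious constraints — constraint 5: x2 + x1 = 6; constraint 6: x4 - x1 = 4 — and the others hold by inspection.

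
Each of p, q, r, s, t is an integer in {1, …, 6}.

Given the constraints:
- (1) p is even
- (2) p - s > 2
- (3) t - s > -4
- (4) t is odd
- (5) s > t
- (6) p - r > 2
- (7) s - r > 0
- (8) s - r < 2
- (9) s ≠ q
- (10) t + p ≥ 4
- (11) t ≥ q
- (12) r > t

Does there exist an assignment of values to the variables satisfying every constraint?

Satisfiable

One satisfying assignment is p = 6, q = 1, r = 2, s = 3, t = 1.
For the less obvious constraints — constraint 2: p - s = 3; constraint 3: t - s = -2 — and the others hold by inspection.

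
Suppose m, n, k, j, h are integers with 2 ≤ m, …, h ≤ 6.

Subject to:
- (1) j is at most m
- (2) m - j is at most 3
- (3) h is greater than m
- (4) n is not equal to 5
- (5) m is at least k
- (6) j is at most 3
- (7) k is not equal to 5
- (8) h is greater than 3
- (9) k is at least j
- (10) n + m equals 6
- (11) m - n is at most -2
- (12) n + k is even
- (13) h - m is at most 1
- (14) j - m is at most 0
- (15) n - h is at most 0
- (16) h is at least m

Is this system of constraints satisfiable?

Unsatisfiable

Constraints 11, 13, and 15 give n − m ≥ 2, m − h ≥ -1, h − n ≥ 0.
Adding all 3 inequalities: the left sides telescope to 0, and the right sides sum to 2 + (-1) + 0 = 1. So 0 ≥ 1, which is false.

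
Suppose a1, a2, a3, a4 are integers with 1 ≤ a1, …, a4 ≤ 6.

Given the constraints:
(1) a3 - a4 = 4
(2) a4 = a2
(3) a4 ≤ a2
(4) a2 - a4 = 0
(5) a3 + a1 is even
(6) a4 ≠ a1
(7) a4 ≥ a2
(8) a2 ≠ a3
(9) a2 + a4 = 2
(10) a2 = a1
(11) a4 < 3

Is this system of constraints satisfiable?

From constraints 2 and 10, a4 = a2 = a1, so a4 = a1. But constraint 6 says a4 ≠ a1. Contradiction.

Unsatisfiable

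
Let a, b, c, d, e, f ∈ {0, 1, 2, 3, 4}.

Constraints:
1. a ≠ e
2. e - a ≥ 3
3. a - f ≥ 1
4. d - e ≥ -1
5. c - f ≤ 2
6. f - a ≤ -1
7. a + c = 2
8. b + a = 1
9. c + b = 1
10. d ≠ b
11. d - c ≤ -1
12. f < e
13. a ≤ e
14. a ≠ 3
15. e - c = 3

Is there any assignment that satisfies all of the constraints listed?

Constraints 2, 3, 4, 5, and 11 give a − f ≥ 1, f − c ≥ -2, c − d ≥ 1, d − e ≥ -1, e − a ≥ 3.
Adding all 5 inequalities: the left sides telescope to 0, and the right sides sum to 1 + (-2) + 1 + (-1) + 3 = 2. So 0 ≥ 2, which is false.

Unsatisfiable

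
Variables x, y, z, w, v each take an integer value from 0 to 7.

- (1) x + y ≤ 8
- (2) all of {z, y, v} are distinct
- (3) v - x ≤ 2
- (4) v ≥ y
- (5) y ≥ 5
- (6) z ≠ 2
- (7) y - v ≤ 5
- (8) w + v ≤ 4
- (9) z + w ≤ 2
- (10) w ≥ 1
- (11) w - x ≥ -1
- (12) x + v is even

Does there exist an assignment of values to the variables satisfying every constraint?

Unsatisfiable

From constraint 10: w ≥ 1. From constraints 4 and 5: v ≥ y ≥ 5. Hence w + v ≥ 6. But constraint 8 requires w + v ≤ 4, and 4 < 6. Contradiction.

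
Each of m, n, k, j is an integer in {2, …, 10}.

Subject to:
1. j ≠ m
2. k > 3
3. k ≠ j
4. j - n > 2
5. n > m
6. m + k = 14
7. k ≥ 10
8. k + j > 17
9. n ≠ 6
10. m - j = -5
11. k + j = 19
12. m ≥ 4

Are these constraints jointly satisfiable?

Setting (m, n, k, j) = (4, 5, 10, 9) satisfies everything: constraint 4: j - n = 4; constraint 6: m + k = 14, and the others follow.

Satisfiable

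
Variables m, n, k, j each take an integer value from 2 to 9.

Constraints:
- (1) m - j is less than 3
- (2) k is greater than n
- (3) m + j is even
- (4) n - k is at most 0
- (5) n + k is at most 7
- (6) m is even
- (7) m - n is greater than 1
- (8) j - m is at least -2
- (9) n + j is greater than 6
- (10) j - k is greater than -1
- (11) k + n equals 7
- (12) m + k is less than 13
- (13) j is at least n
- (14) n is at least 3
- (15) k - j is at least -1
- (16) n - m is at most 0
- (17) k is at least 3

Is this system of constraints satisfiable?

Satisfiable

One satisfying assignment is m = 6, n = 3, k = 4, j = 4.
For the less obvious constraints — constraint 1: m - j = 2; constraint 4: n - k = -1; constraint 5: n + k = 7 — and the others hold by inspection.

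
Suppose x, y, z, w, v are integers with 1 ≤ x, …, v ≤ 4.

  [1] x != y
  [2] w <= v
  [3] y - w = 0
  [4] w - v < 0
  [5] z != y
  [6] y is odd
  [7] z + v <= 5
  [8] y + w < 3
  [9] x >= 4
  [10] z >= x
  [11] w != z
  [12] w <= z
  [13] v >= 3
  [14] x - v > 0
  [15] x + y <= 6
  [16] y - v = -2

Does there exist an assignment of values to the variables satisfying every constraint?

From constraints 9 and 10: z ≥ x ≥ 4. From constraint 13: v ≥ 3. Hence z + v ≥ 7. But constraint 7 requires z + v ≤ 5, and 5 < 7. Contradiction.

Unsatisfiable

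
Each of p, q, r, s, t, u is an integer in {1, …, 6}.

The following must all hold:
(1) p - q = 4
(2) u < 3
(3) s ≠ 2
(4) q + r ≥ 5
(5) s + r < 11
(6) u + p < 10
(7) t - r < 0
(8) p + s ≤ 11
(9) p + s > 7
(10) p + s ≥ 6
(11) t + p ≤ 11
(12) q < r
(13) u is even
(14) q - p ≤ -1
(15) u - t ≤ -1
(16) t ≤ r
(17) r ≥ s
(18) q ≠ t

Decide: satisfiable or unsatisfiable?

Setting (p, q, r, s, t, u) = (5, 1, 4, 4, 3, 2) satisfies everything: constraint 1: p - q = 4; constraint 4: q + r = 5; constraint 5: s + r = 8, and the others follow.

Satisfiable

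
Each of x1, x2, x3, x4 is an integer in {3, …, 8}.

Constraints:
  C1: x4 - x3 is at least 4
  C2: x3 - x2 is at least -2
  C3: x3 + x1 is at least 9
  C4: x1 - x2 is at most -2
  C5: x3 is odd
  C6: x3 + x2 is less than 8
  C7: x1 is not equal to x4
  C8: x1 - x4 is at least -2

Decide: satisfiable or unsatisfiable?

Unsatisfiable

Constraints 1, 2, 4, and 8 give x1 − x4 ≥ -2, x4 − x3 ≥ 4, x3 − x2 ≥ -2, x2 − x1 ≥ 2.
Adding all 4 inequalities: the left sides telescope to 0, and the right sides sum to (-2) + 4 + (-2) + 2 = 2. So 0 ≥ 2, which is false.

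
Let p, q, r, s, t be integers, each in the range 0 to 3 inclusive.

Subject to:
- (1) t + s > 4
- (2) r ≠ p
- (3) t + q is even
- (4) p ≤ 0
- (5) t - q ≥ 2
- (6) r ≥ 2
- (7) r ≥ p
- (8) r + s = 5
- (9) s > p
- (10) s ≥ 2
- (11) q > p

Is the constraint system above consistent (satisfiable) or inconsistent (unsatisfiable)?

Try p = 0, q = 1, r = 3, s = 2, t = 3.
Check constraint 1: t + s = 5; constraint 5: t - q = 2; constraint 8: r + s = 5. The remaining constraints are straightforward to verify.

Satisfiable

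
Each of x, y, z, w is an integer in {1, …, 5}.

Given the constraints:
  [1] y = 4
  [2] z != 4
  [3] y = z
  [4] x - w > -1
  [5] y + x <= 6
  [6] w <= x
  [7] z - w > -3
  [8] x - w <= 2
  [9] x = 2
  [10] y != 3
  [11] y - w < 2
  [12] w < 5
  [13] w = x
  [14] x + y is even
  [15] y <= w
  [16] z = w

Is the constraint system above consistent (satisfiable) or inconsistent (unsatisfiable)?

Unsatisfiable

Constraint 1 fixes y = 4 and constraint 9 fixes x = 2. Constraints 3, 13, and 16 give y = z = w = x, so y = x. But 4 ≠ 2 — contradiction.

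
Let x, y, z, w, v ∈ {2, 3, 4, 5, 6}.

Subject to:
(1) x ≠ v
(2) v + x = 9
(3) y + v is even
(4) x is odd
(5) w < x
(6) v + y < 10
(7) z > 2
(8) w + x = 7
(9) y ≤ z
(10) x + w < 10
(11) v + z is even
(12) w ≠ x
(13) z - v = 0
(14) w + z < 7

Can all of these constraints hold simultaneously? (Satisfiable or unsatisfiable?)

Setting (x, y, z, w, v) = (5, 4, 4, 2, 4) satisfies everything: constraint 2: v + x = 9; constraint 6: v + y = 8; constraint 8: w + x = 7, and the others follow.

Satisfiable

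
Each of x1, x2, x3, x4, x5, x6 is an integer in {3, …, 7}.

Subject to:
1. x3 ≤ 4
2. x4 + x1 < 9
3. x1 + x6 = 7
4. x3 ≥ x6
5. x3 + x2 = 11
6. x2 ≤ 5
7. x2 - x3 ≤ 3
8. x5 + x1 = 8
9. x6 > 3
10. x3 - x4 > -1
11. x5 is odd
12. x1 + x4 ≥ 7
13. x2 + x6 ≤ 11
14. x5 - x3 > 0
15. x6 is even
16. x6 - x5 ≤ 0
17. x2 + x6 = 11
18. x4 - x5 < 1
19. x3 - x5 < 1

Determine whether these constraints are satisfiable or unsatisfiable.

From constraint 6: x2 ≤ 5. From constraints 1 and 4: x6 ≤ x3 ≤ 4. Hence x2 + x6 ≤ 9. But constraint 17 requires x2 + x6 = 11, and 11 > 9. Contradiction.

Unsatisfiable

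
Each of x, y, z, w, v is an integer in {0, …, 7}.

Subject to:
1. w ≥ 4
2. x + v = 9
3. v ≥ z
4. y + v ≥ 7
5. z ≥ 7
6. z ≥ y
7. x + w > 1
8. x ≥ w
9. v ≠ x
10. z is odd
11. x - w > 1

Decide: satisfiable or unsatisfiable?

Unsatisfiable

From constraints 1 and 8: x ≥ w ≥ 4. From constraints 3 and 5: v ≥ z ≥ 7. Hence x + v ≥ 11. But constraint 2 requires x + v = 9, and 9 < 11. Contradiction.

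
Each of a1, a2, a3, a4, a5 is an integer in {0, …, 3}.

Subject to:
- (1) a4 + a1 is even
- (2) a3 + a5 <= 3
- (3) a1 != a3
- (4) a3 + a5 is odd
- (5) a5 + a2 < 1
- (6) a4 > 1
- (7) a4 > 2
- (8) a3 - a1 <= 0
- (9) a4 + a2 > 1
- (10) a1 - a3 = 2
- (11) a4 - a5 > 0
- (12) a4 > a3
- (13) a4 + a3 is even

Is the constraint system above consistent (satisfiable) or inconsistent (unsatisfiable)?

Satisfiable

The assignment a1 = 3, a2 = 0, a3 = 1, a4 = 3, a5 = 0 works:
  constraint 2 holds since a3 + a5 = 1.
  constraint 5 holds since a5 + a2 = 0.
  constraint 8 holds since a3 - a1 = -2.
The rest check out directly.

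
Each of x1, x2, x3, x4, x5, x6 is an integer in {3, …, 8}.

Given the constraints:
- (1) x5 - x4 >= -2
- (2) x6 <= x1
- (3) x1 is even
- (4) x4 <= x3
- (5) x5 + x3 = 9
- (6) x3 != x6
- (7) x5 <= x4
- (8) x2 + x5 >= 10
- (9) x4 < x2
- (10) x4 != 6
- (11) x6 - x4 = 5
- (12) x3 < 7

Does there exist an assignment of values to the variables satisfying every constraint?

The assignment x1 = 8, x2 = 7, x3 = 6, x4 = 3, x5 = 3, x6 = 8 works:
  constraint 1 holds since x5 - x4 = 0.
  constraint 5 holds since x5 + x3 = 9.
The rest check out directly.

Satisfiable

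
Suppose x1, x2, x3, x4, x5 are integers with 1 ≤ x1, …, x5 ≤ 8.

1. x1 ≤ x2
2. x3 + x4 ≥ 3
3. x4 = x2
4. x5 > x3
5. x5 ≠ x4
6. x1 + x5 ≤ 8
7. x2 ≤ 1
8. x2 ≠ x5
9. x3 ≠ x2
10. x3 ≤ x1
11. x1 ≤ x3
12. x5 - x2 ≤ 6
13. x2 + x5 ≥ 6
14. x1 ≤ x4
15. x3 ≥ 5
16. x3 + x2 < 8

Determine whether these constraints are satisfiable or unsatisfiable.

Unsatisfiable

From constraints 10 and 15: x1 ≥ x3 and x3 ≥ 5, so x1 ≥ 5. From constraints 1 and 7: x1 ≤ x2 and x2 ≤ 1, so x1 ≤ 1. But 1 < 5, so no value of x1 works.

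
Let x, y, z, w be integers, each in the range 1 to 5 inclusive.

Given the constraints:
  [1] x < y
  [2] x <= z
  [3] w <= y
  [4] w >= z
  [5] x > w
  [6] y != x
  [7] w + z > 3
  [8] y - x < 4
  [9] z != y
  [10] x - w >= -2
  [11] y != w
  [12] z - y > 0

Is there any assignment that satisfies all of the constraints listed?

Unsatisfiable

Constraints 1, 4, 5, and 12 give x < y, y < z, z ≤ w, w < x. Chaining: x < y < z ≤ w < x, which forces x < x — impossible.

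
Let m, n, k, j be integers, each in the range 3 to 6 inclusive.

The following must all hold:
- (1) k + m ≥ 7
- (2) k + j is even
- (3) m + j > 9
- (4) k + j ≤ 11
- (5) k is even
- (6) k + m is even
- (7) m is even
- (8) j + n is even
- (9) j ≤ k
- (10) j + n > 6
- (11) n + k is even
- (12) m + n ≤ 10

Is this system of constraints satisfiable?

Setting (m, n, k, j) = (6, 4, 4, 4) satisfies everything: constraint 1: k + m = 10; constraint 3: m + j = 10, and the others follow.

Satisfiable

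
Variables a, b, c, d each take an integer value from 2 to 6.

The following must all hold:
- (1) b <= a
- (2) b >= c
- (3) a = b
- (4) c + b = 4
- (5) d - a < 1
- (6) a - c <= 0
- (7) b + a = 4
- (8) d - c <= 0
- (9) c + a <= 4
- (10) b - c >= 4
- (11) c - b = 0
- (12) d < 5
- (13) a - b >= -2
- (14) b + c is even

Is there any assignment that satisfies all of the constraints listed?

Unsatisfiable

Constraints 6, 10, and 13 give c − a ≥ 0, a − b ≥ -2, b − c ≥ 4.
Adding all 3 inequalities: the left sides telescope to 0, and the right sides sum to 0 + (-2) + 4 = 2. So 0 ≥ 2, which is false.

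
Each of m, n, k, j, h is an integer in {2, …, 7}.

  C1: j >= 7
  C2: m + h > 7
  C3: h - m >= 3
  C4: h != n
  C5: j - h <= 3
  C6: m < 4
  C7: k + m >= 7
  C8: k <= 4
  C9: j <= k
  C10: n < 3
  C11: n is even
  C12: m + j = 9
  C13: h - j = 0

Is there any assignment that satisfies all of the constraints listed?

From constraints 1 and 9: k ≥ j and j ≥ 7, so k ≥ 7. From constraint 8: k ≤ 4. But 4 < 7, so no value of k works.

Unsatisfiable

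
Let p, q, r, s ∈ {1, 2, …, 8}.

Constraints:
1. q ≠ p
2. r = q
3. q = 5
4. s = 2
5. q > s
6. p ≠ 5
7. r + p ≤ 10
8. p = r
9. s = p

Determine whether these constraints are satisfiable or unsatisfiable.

Unsatisfiable

Constraint 4 fixes s = 2 and constraint 3 fixes q = 5. Constraints 2, 8, and 9 give s = p = r = q, so s = q. But 2 ≠ 5 — contradiction.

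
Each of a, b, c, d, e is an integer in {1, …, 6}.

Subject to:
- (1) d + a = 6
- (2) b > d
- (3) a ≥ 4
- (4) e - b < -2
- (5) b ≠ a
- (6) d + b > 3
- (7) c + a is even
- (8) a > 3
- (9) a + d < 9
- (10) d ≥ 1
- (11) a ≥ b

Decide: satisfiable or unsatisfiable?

The assignment a = 5, b = 4, c = 3, d = 1, e = 1 works:
  constraint 1 holds since d + a = 6.
  constraint 4 holds since e - b = -3.
The rest check out directly.

Satisfiable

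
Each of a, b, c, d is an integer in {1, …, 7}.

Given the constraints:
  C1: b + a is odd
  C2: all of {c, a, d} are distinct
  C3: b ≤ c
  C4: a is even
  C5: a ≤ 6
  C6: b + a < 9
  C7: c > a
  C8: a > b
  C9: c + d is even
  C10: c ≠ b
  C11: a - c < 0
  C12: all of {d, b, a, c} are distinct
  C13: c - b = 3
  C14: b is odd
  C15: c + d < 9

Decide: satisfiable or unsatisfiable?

Satisfiable

Try a = 4, b = 3, c = 6, d = 2.
Check constraint 6: b + a = 7; constraint 11: a - c = -2; constraint 13: c - b = 3. The remaining constraints are straightforward to verify.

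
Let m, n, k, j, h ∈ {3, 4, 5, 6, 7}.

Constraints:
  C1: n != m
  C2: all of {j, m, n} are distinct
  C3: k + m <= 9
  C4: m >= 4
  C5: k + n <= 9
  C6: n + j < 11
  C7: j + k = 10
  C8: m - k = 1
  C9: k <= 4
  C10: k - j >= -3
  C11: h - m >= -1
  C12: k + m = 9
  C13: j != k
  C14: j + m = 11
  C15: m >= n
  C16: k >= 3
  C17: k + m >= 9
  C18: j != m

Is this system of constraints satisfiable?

Satisfiable

Try m = 5, n = 3, k = 4, j = 6, h = 6.
Check constraint 3: k + m = 9; constraint 5: k + n = 7. The remaining constraints are straightforward to verify.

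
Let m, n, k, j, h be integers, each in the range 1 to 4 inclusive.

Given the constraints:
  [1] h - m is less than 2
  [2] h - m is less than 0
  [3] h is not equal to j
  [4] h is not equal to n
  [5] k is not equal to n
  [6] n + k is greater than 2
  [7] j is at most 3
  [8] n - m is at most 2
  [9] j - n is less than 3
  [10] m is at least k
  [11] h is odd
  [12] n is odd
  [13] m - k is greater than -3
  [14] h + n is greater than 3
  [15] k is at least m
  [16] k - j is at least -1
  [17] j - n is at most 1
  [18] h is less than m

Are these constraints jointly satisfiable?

Try m = 2, n = 3, k = 2, j = 3, h = 1.
Check constraint 1: h - m = -1; constraint 2: h - m = -1; constraint 6: n + k = 5. The remaining constraints are straightforward to verify.

Satisfiable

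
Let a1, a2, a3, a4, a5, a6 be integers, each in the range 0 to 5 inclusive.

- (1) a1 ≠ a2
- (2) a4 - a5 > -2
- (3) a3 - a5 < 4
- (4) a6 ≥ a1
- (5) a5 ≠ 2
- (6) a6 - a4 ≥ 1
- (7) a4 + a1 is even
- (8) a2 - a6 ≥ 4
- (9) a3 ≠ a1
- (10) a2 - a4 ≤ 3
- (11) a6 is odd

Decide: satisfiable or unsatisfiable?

Constraints 6, 8, and 10 give a2 − a6 ≥ 4, a6 − a4 ≥ 1, a4 − a2 ≥ -3.
Adding all 3 inequalities: the left sides telescope to 0, and the right sides sum to 4 + 1 + (-3) = 2. So 0 ≥ 2, which is false.

Unsatisfiable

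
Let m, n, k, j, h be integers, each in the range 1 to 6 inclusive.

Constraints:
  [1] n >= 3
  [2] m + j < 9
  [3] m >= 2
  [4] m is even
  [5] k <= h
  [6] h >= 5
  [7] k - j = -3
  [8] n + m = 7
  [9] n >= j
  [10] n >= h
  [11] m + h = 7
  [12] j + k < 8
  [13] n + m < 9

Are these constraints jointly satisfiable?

Try m = 2, n = 5, k = 2, j = 5, h = 5.
Check constraint 2: m + j = 7; constraint 7: k - j = -3; constraint 8: n + m = 7. The remaining constraints are straightforward to verify.

Satisfiable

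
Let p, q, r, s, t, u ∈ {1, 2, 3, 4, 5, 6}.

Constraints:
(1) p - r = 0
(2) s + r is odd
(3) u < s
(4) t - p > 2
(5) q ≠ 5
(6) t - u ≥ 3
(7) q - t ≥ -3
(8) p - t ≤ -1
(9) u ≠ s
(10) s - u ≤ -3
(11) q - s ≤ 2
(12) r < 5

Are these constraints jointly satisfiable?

Unsatisfiable

Constraints 6, 7, 10, and 11 give s − q ≥ -2, q − t ≥ -3, t − u ≥ 3, u − s ≥ 3.
Adding all 4 inequalities: the left sides telescope to 0, and the right sides sum to (-2) + (-3) + 3 + 3 = 1. So 0 ≥ 1, which is false.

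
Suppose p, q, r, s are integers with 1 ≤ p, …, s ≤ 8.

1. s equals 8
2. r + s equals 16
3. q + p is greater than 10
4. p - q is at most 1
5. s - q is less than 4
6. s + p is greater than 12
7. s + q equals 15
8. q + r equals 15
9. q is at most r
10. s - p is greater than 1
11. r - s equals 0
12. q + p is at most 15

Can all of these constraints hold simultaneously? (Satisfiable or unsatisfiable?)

One satisfying assignment is p = 5, q = 7, r = 8, s = 8.
For the less obvious constraints — constraint 2: r + s = 16; constraint 3: q + p = 12; constraint 4: p - q = -2 — and the others hold by inspection.

Satisfiable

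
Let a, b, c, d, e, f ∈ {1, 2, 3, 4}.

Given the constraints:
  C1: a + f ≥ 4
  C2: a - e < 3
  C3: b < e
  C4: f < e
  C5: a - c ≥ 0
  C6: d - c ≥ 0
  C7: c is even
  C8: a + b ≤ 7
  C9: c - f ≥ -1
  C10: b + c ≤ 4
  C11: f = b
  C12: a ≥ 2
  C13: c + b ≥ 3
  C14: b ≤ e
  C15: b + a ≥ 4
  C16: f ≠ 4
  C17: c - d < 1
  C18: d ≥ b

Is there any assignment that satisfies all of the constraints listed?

Satisfiable

Try a = 4, b = 2, c = 2, d = 3, e = 4, f = 2.
Check constraint 1: a + f = 6; constraint 2: a - e = 0. The remaining constraints are straightforward to verify.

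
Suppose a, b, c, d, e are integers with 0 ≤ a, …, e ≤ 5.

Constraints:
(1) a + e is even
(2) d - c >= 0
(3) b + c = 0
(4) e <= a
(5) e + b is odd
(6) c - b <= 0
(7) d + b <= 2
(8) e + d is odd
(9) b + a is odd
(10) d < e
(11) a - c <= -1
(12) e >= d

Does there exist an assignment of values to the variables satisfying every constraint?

Constraints 2, 4, 11, and 12 give c ≤ d, d ≤ e, e ≤ a, a < c. Chaining: c ≤ d ≤ e ≤ a < c, which forces c < c — impossible.

Unsatisfiable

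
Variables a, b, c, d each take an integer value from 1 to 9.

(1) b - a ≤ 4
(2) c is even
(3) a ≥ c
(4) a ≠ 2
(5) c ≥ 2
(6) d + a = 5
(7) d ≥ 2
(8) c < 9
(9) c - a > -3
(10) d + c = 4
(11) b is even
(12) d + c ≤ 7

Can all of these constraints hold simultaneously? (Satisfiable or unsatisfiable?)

Satisfiable

Try a = 3, b = 6, c = 2, d = 2.
Check constraint 1: b - a = 3; constraint 6: d + a = 5. The remaining constraints are straightforward to verify.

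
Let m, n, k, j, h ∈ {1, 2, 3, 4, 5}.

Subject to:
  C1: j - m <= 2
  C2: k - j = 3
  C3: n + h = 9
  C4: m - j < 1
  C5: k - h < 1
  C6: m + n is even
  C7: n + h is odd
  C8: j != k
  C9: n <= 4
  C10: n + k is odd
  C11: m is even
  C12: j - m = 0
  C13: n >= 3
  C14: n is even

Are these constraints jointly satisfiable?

Satisfiable

Setting (m, n, k, j, h) = (2, 4, 5, 2, 5) satisfies everything: constraint 1: j - m = 0; constraint 2: k - j = 3; constraint 3: n + h = 9, and the others follow.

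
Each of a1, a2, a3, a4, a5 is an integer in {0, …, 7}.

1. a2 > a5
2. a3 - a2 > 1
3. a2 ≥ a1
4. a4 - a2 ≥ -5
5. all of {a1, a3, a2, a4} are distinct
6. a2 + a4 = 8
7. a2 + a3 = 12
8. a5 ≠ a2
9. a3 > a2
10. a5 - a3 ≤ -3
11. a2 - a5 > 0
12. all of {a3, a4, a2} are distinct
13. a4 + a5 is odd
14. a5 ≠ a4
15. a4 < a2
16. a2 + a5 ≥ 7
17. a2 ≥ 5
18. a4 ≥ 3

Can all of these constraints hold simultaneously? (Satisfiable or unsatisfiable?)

Try a1 = 1, a2 = 5, a3 = 7, a4 = 3, a5 = 2.
Check constraint 2: a3 - a2 = 2; constraint 4: a4 - a2 = -2; constraint 6: a2 + a4 = 8. The remaining constraints are straightforward to verify.

Satisfiable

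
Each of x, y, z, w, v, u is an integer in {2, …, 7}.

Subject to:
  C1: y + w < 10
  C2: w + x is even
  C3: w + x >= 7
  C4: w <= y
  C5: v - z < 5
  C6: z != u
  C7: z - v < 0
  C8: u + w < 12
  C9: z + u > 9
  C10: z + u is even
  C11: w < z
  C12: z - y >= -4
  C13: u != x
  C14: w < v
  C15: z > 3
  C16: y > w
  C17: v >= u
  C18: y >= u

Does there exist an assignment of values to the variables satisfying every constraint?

Satisfiable

The assignment x = 5, y = 6, z = 4, w = 3, v = 7, u = 6 works:
  constraint 1 holds since y + w = 9.
  constraint 3 holds since w + x = 8.
The rest check out directly.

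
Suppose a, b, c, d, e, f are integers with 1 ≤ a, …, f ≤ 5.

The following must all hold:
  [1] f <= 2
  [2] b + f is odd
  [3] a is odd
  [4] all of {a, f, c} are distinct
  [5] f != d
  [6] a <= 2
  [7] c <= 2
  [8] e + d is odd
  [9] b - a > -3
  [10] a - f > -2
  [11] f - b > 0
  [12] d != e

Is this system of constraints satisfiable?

Constraints 1, 6, and 7 confine each of a, f, c to the 2 values {1, 2} (the domain already gives each ≥ 1).
Constraint 4 requires all 3 of them to be distinct, but only 2 values are available — impossible by the pigeonhole principle.

Unsatisfiable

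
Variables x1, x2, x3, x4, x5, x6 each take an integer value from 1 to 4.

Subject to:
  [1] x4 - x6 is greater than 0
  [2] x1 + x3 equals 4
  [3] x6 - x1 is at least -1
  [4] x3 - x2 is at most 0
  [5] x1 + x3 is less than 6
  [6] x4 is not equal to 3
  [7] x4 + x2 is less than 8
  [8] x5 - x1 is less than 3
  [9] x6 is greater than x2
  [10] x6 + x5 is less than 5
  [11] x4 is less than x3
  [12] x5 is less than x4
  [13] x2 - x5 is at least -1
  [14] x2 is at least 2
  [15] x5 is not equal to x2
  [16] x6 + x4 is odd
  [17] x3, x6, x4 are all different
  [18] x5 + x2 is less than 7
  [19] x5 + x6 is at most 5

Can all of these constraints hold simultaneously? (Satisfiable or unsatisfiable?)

Constraints 1, 4, 9, and 11 give x2 < x6, x6 < x4, x4 < x3, x3 ≤ x2. Chaining: x2 < x6 < x4 < x3 ≤ x2, which forces x2 < x2 — impossible.

Unsatisfiable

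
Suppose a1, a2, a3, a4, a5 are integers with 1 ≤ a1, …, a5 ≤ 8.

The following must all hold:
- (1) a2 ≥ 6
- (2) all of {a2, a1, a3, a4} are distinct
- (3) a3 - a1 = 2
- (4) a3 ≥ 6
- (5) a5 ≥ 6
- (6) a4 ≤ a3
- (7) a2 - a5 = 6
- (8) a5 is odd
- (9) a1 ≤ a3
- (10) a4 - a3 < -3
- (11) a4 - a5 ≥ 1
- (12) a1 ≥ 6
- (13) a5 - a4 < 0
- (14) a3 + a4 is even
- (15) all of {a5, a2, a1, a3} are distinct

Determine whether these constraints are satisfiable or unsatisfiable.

Unsatisfiable

Constraints 1, 4, 5, and 12 confine each of a5, a2, a1, a3 to the 3 values {6, …, 8} (the domain already gives each ≤ 8).
Constraint 15 requires all 4 of them to be distinct, but only 3 values are available — impossible by the pigeonhole principle.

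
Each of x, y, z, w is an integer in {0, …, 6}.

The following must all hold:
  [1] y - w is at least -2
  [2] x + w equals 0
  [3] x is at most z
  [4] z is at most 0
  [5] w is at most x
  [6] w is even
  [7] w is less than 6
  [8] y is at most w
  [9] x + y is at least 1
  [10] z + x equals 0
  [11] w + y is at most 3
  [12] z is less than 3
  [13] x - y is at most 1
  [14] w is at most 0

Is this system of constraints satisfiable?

Unsatisfiable

From constraints 3 and 4: x ≤ z ≤ 0. From constraints 8 and 14: y ≤ w ≤ 0. Hence x + y ≤ 0. But constraint 9 requires x + y ≥ 1, and 1 > 0. Contradiction.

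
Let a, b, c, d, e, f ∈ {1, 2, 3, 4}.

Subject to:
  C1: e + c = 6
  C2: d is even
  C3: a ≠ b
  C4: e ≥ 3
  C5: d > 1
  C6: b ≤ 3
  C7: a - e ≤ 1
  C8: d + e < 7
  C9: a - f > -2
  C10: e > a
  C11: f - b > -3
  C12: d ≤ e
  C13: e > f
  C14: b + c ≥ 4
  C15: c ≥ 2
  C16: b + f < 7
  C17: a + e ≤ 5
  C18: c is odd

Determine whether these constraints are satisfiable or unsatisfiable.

One satisfying assignment is a = 1, b = 2, c = 3, d = 2, e = 3, f = 2.
For the less obvious constraints — constraint 1: e + c = 6; constraint 7: a - e = -2; constraint 8: d + e = 5 — and the others hold by inspection.

Satisfiable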